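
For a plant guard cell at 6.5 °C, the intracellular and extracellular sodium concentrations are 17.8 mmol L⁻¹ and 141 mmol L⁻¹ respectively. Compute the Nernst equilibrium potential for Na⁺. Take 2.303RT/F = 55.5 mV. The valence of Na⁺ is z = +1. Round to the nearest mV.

E = (55.5/z) · log₁₀([Na⁺]_out/[Na⁺]_in) with z = +1.
= (55.5/1) · log₁₀(141/17.8) = 55.50 · log₁₀(7.921)
= 55.50 · (0.8988) = 49.88 mV

50 mV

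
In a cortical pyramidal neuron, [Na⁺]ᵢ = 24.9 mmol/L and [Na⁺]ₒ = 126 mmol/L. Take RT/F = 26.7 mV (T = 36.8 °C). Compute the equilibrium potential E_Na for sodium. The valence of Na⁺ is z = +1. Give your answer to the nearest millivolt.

43 mV

E = (26.7/z) · ln([Na⁺]_out/[Na⁺]_in) with z = +1.
= (26.7/1) · ln(126/24.9) = 26.70 · ln(5.06)
= 26.70 · (1.6214) = 43.29 mV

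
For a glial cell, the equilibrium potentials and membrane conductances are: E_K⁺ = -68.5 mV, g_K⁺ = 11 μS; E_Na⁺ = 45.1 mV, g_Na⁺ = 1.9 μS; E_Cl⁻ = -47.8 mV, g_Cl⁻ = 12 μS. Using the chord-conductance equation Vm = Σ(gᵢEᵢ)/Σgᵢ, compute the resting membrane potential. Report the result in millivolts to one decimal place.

Σ gᵢEᵢ = 11·(-68.5) + 1.9·(45.1) + 12·(-47.8) = -1241.41
Σ gᵢ = 11 + 1.9 + 12 = 24.9
Vm = -1241.41 / 24.9 = -49.86 mV

-49.9 mV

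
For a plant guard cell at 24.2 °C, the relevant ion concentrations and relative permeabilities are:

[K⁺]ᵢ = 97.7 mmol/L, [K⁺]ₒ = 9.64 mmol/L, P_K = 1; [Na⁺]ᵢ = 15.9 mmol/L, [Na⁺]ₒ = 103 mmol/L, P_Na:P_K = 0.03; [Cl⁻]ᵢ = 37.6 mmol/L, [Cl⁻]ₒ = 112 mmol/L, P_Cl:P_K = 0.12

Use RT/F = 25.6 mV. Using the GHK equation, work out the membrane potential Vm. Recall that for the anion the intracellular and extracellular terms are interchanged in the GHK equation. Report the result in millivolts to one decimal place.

Vm = 25.6 · ln[(Σ P·[cation]ₒ + Σ P·[anion]ᵢ) / (Σ P·[cation]ᵢ + Σ P·[anion]ₒ)]
Numerator = 1×9.64 + 0.03×103 + 0.12×37.6 = 17.24
Denominator = 1×97.7 + 0.03×15.9 + 0.12×112 = 111.6
Vm = 25.6 · ln(0.15447) = 25.6 × (-1.8677) = -47.81 mV

-47.8 mV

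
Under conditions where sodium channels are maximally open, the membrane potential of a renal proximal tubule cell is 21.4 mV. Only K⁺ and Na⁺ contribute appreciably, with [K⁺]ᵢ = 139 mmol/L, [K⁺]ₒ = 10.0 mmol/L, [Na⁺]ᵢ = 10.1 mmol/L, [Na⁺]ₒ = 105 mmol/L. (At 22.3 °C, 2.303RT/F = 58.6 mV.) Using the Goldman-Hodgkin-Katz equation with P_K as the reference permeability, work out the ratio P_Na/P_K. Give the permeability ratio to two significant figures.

Let α = P_Na/P_K. GHK: Vm = 58.6·log₁₀[(Kₒ + α·Naₒ)/(Kᵢ + α·Naᵢ)].
10^(Vm/58.6) = 10^(21.4/58.6) = 2.3184
So 2.3184·(Kᵢ + α·Naᵢ) = Kₒ + α·Naₒ → α = (2.3184·139.0 − 10.0) / (105.0 − 2.3184·10.1)
α = (322.3 − 10.0) / (105.0 − 23.42) = 312.3/81.58 = 3.827

3.8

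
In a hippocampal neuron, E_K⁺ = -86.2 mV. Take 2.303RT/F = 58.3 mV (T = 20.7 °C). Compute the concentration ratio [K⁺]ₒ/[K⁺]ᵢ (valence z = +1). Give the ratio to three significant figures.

0.0332

log₁₀([out]/[in]) = E·z/(58.3) = -86.2 × 1 / 58.3 = -1.4786
[out]/[in] = 10^(-1.4786) = 0.03322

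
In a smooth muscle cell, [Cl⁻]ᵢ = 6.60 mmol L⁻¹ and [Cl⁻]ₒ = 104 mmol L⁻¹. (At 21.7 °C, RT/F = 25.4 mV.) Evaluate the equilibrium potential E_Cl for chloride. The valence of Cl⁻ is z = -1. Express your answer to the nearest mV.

E = (25.4/z) · ln([Cl⁻]_out/[Cl⁻]_in) with z = -1.
For an anion, dividing by z = -1 reverses the sign.
= (25.4/-1) · ln(104/6.60) = -25.40 · ln(15.76)
= -25.40 · (2.7573) = -70.04 mV

-70 mV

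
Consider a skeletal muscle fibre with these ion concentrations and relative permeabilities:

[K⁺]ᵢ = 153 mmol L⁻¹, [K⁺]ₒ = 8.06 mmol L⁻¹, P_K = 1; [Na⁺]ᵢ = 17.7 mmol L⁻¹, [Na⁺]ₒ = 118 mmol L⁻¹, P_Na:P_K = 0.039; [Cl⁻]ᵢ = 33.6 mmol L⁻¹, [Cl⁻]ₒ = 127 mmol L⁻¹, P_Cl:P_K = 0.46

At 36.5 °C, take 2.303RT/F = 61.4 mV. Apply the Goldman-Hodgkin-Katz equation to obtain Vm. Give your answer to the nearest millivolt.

Vm = 61.4 · log₁₀[(Σ P·[cation]ₒ + Σ P·[anion]ᵢ) / (Σ P·[cation]ᵢ + Σ P·[anion]ₒ)]
Numerator = 1×8.06 + 0.039×118 + 0.46×33.6 = 28.12
Denominator = 1×153 + 0.039×17.7 + 0.46×127 = 212.1
Vm = 61.4 · log₁₀(0.13256) = 61.4 × (-0.8776) = -53.88 mV

-54 mV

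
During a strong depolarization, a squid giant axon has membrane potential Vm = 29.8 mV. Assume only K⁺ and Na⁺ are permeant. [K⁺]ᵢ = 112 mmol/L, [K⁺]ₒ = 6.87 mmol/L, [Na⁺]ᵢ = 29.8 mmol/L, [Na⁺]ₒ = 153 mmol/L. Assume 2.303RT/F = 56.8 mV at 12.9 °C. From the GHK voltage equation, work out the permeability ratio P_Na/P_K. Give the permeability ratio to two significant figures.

Let α = P_Na/P_K. GHK: Vm = 56.8·log₁₀[(Kₒ + α·Naₒ)/(Kᵢ + α·Naᵢ)].
10^(Vm/56.8) = 10^(29.8/56.8) = 3.3469
So 3.3469·(Kᵢ + α·Naᵢ) = Kₒ + α·Naₒ → α = (3.3469·112.0 − 6.87) / (153.0 − 3.3469·29.8)
α = (374.9 − 6.87) / (153.0 − 99.74) = 368/53.26 = 6.909

6.9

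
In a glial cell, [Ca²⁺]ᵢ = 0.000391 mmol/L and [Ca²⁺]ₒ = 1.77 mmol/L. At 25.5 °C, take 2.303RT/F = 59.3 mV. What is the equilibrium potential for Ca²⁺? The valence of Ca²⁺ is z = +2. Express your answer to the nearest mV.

108 mV

E = (59.3/z) · log₁₀([Ca²⁺]_out/[Ca²⁺]_in) with z = +2.
= (59.3/2) · log₁₀(1.77/0.000391) = 29.65 · log₁₀(4527)
= 29.65 · (3.6558) = 108.39 mV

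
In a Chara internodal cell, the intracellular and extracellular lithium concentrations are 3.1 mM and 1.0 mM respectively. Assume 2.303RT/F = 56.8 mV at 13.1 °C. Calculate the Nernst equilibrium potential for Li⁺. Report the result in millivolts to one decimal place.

E = (56.8/z) · log₁₀([Li⁺]_out/[Li⁺]_in) with z = +1.
= (56.8/1) · log₁₀(1.0/3.1) = 56.80 · log₁₀(0.3226)
= 56.80 · (-0.4914) = -27.91 mV

-27.9 mV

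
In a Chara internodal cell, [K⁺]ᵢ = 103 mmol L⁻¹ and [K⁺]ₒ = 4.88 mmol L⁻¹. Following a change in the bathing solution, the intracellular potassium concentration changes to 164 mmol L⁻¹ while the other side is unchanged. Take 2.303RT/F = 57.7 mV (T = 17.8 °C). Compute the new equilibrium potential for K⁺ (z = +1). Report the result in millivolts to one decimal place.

After the shift: [K⁺]_out = 4.88, [K⁺]_in = 164 mmol L⁻¹.
E_new = (57.7/1)·log₁₀(4.88/164) = 57.70 · (-1.5264) = -88.07 mV

-88.1 mV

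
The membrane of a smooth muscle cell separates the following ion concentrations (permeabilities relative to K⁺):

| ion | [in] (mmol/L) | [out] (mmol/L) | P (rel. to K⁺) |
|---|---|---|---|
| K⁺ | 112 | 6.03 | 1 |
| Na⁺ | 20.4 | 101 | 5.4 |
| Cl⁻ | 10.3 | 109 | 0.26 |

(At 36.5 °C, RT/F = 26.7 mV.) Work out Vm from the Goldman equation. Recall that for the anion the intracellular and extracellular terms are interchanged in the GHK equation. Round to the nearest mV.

Vm = 26.7 · ln[(Σ P·[cation]ₒ + Σ P·[anion]ᵢ) / (Σ P·[cation]ᵢ + Σ P·[anion]ₒ)]
Numerator = 1×6.03 + 5.4×101 + 0.26×10.3 = 554.1
Denominator = 1×112 + 5.4×20.4 + 0.26×109 = 250.5
Vm = 26.7 · ln(2.212) = 26.7 × (0.7939) = 21.20 mV

21 mV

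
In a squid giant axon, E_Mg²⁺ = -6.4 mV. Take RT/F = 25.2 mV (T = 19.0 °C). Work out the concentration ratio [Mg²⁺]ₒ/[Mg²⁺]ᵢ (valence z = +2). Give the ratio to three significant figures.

ln([out]/[in]) = E·z/(25.2) = -6.4 × 2 / 25.2 = -0.5079
[out]/[in] = e^(-0.5079) = 0.6017

0.602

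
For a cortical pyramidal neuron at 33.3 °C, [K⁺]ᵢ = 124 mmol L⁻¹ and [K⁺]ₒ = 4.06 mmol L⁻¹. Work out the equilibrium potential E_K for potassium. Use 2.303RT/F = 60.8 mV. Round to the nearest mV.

E = (60.8/z) · log₁₀([K⁺]_out/[K⁺]_in) with z = +1.
= (60.8/1) · log₁₀(4.06/124) = 60.80 · log₁₀(0.03274)
= 60.80 · (-1.4849) = -90.28 mV

-90 mV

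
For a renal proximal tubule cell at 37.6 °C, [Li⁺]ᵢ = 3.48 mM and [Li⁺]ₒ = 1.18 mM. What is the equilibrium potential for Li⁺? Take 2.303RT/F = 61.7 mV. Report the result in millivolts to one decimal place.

-29.0 mV

E = (61.7/z) · log₁₀([Li⁺]_out/[Li⁺]_in) with z = +1.
= (61.7/1) · log₁₀(1.18/3.48) = 61.70 · log₁₀(0.3391)
= 61.70 · (-0.4697) = -28.98 mV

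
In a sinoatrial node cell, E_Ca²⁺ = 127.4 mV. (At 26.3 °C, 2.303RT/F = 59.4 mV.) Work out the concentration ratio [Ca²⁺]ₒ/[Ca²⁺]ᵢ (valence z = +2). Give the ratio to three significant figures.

log₁₀([out]/[in]) = E·z/(59.4) = 127.4 × 2 / 59.4 = 4.2896
[out]/[in] = 10^(4.2896) = 1.948e+04

19500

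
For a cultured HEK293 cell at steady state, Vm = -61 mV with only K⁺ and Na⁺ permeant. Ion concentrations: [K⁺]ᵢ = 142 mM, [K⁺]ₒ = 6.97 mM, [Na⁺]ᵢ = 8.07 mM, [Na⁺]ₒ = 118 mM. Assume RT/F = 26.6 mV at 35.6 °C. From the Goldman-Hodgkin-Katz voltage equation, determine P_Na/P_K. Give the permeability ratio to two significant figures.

Let α = P_Na/P_K. GHK: Vm = 26.6·ln[(Kₒ + α·Naₒ)/(Kᵢ + α·Naᵢ)].
e^(Vm/26.6) = e^(-61.0/26.6) = 0.10094
So 0.10094·(Kᵢ + α·Naᵢ) = Kₒ + α·Naₒ → α = (0.10094·142.0 − 6.97) / (118.0 − 0.10094·8.07)
α = (14.33 − 6.97) / (118.0 − 0.8146) = 7.363/117.2 = 0.06284

0.063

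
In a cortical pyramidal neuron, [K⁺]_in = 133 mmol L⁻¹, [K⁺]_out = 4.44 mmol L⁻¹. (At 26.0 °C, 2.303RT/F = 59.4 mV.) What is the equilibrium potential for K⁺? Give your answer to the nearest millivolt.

E = (59.4/z) · log₁₀([K⁺]_out/[K⁺]_in) with z = +1.
= (59.4/1) · log₁₀(4.44/133) = 59.40 · log₁₀(0.03338)
= 59.40 · (-1.4765) = -87.70 mV

-88 mV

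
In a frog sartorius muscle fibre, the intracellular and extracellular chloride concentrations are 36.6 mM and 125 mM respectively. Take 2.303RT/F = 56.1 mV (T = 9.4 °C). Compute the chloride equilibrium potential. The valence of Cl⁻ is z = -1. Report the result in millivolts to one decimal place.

-29.9 mV

E = (56.1/z) · log₁₀([Cl⁻]_out/[Cl⁻]_in) with z = -1.
For an anion, dividing by z = -1 reverses the sign.
= (56.1/-1) · log₁₀(125/36.6) = -56.10 · log₁₀(3.415)
= -56.10 · (0.5334) = -29.93 mV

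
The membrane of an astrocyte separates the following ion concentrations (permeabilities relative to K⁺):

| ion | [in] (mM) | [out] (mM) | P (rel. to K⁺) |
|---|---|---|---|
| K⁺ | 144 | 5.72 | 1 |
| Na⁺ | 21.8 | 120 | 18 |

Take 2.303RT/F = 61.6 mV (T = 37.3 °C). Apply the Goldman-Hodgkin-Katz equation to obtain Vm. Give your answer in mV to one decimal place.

Vm = 61.6 · log₁₀[(Σ P·[cation]ₒ + Σ P·[anion]ᵢ) / (Σ P·[cation]ᵢ + Σ P·[anion]ₒ)]
Numerator = 1×5.72 + 18×120 = 2166
Denominator = 1×144 + 18×21.8 = 536.4
Vm = 61.6 · log₁₀(4.0375) = 61.6 × (0.6061) = 37.34 mV

37.3 mV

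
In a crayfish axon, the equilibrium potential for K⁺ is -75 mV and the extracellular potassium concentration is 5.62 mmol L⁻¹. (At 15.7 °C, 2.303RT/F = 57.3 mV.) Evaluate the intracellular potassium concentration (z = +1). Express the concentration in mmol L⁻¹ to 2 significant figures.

110 mmol L⁻¹

Nernst: E = (57.3/1) · log₁₀([out]/[in]), so log₁₀([out]/[in]) = -75.0 × 1 / 57.3 = -1.3089.
[out]/[in] = 10^(-1.3089) = 0.0491.
[in] = 5.62 / 0.0491 = 114.5 mmol L⁻¹.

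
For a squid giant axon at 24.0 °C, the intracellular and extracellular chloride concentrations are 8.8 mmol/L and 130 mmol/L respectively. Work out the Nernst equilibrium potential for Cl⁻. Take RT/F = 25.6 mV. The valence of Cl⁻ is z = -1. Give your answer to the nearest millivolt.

E = (25.6/z) · ln([Cl⁻]_out/[Cl⁻]_in) with z = -1.
For an anion, dividing by z = -1 reverses the sign.
= (25.6/-1) · ln(130/8.8) = -25.60 · ln(14.77)
= -25.60 · (2.6928) = -68.94 mV

-69 mV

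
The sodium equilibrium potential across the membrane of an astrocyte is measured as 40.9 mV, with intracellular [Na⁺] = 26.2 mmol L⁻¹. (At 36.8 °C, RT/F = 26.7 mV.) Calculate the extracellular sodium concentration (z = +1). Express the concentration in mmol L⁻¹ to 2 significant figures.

Nernst: E = (26.7/1) · ln([out]/[in]), so ln([out]/[in]) = 40.9 × 1 / 26.7 = 1.5318.
[out]/[in] = e^(1.5318) = 4.627.
[out] = 4.627 × 26.2 = 121.2 mmol L⁻¹.

120 mmol L⁻¹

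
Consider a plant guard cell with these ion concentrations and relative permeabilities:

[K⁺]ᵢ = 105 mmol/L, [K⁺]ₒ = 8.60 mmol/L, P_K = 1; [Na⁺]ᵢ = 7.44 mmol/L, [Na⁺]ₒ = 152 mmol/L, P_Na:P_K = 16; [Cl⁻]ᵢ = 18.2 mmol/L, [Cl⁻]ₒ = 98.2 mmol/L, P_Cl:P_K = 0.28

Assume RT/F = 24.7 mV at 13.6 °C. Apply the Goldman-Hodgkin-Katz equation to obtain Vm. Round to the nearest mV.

56 mV

Vm = 24.7 · ln[(Σ P·[cation]ₒ + Σ P·[anion]ᵢ) / (Σ P·[cation]ᵢ + Σ P·[anion]ₒ)]
Numerator = 1×8.60 + 16×152 + 0.28×18.2 = 2446
Denominator = 1×105 + 16×7.44 + 0.28×98.2 = 251.5
Vm = 24.7 · ln(9.723) = 24.7 × (2.2745) = 56.18 mV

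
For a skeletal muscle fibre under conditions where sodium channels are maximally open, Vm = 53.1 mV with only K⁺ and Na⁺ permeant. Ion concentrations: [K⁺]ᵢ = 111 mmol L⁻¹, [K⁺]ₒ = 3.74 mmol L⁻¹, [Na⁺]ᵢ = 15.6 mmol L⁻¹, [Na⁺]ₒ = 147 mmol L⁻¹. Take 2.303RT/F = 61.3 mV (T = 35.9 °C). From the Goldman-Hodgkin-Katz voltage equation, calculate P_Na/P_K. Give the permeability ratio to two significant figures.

Let α = P_Na/P_K. GHK: Vm = 61.3·log₁₀[(Kₒ + α·Naₒ)/(Kᵢ + α·Naᵢ)].
10^(Vm/61.3) = 10^(53.1/61.3) = 7.3491
So 7.3491·(Kᵢ + α·Naᵢ) = Kₒ + α·Naₒ → α = (7.3491·111.0 − 3.74) / (147.0 − 7.3491·15.6)
α = (815.7 − 3.74) / (147.0 − 114.6) = 812/32.35 = 25.1

25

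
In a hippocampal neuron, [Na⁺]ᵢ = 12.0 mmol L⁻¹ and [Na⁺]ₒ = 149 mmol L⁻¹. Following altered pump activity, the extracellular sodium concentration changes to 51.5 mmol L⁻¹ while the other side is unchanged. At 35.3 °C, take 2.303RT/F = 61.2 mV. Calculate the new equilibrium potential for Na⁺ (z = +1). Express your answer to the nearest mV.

After the shift: [Na⁺]_out = 51.5, [Na⁺]_in = 12.0 mmol L⁻¹.
E_new = (61.2/1)·log₁₀(51.5/12.0) = 61.20 · (0.6326) = 38.72 mV

39 mV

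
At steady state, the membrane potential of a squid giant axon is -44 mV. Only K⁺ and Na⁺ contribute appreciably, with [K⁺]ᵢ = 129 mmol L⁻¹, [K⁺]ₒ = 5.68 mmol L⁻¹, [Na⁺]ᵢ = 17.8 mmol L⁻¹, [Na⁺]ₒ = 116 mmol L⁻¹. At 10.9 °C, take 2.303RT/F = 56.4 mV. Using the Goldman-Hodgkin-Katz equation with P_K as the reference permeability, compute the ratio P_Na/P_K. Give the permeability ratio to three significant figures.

Let α = P_Na/P_K. GHK: Vm = 56.4·log₁₀[(Kₒ + α·Naₒ)/(Kᵢ + α·Naᵢ)].
10^(Vm/56.4) = 10^(-44.0/56.4) = 0.1659
So 0.1659·(Kᵢ + α·Naᵢ) = Kₒ + α·Naₒ → α = (0.1659·129.0 − 5.68) / (116.0 − 0.1659·17.8)
α = (21.4 − 5.68) / (116.0 − 2.953) = 15.72/113 = 0.1391

0.139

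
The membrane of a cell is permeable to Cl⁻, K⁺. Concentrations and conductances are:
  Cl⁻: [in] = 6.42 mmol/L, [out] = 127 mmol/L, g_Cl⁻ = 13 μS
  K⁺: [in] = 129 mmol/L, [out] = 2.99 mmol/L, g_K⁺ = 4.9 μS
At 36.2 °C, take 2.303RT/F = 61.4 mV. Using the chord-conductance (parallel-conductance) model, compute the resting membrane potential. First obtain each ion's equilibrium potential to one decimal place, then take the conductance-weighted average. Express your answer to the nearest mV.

E_Cl⁻ = (61.4/-1)·log₁₀(127/6.42) = -79.6 mV
E_K⁺ = (61.4/1)·log₁₀(2.99/129) = -100.4 mV
Vm = (Σ gᵢEᵢ)/(Σ gᵢ) = (13·-79.6 + 4.9·-100.4) / (13 + 4.9)
= -1526.76 / 17.9 = -85.29 mV

-85 mV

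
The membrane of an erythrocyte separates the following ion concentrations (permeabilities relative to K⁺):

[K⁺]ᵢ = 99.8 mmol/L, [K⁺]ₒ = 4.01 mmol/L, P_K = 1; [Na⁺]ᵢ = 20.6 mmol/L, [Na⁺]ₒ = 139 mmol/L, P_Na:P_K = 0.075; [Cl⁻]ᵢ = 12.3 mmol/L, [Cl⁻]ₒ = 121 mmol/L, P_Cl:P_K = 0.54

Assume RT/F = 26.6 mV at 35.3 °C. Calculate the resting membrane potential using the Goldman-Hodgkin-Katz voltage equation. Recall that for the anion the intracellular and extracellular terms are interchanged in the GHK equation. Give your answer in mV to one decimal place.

Vm = 26.6 · ln[(Σ P·[cation]ₒ + Σ P·[anion]ᵢ) / (Σ P·[cation]ᵢ + Σ P·[anion]ₒ)]
Numerator = 1×4.01 + 0.075×139 + 0.54×12.3 = 21.08
Denominator = 1×99.8 + 0.075×20.6 + 0.54×121 = 166.7
Vm = 26.6 · ln(0.12645) = 26.6 × (-2.0679) = -55.01 mV

-55.0 mV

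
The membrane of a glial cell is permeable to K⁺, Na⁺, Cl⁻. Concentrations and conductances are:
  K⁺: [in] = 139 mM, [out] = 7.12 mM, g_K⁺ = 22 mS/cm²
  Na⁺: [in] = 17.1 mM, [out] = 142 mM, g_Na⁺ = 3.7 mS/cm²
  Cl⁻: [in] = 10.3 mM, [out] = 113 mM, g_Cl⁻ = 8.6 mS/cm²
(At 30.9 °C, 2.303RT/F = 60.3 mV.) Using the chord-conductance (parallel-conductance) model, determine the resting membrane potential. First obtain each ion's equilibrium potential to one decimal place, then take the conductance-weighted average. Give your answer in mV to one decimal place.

-59.6 mV

E_K⁺ = (60.3/1)·log₁₀(7.12/139) = -77.8 mV
E_Na⁺ = (60.3/1)·log₁₀(142/17.1) = 55.4 mV
E_Cl⁻ = (60.3/-1)·log₁₀(113/10.3) = -62.7 mV
Vm = (Σ gᵢEᵢ)/(Σ gᵢ) = (22·-77.8 + 3.7·55.4 + 8.6·-62.7) / (22 + 3.7 + 8.6)
= -2045.84 / 34.3 = -59.65 mV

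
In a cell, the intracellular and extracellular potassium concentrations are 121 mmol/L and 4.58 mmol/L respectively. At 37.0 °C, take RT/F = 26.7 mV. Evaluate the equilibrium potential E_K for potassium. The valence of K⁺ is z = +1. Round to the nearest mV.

-87 mV

E = (26.7/z) · ln([K⁺]_out/[K⁺]_in) with z = +1.
= (26.7/1) · ln(4.58/121) = 26.70 · ln(0.03785)
= 26.70 · (-3.2741) = -87.42 mV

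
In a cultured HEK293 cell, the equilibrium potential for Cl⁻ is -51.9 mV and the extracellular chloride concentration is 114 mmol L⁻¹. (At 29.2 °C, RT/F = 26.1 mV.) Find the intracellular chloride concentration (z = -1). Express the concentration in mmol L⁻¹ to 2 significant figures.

Nernst: E = (26.1/-1) · ln([out]/[in]), so ln([out]/[in]) = -51.9 × -1 / 26.1 = 1.9885.
[out]/[in] = e^(1.9885) = 7.305.
[in] = 114 / 7.305 = 15.61 mmol L⁻¹.

16 mmol L⁻¹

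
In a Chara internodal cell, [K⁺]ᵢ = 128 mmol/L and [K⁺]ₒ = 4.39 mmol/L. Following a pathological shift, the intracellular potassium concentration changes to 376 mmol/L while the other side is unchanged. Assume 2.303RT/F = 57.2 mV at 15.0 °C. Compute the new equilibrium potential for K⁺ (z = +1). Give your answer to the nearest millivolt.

After the shift: [K⁺]_out = 4.39, [K⁺]_in = 376 mmol/L.
E_new = (57.2/1)·log₁₀(4.39/376) = 57.20 · (-1.9327) = -110.55 mV

-111 mV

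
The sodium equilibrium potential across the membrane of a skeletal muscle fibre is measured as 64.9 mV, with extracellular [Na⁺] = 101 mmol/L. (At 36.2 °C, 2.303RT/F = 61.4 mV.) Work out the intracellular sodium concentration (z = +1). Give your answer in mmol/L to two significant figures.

8.9 mmol/L

Nernst: E = (61.4/1) · log₁₀([out]/[in]), so log₁₀([out]/[in]) = 64.9 × 1 / 61.4 = 1.0570.
[out]/[in] = 10^(1.0570) = 11.4.
[in] = 101 / 11.4 = 8.858 mmol/L.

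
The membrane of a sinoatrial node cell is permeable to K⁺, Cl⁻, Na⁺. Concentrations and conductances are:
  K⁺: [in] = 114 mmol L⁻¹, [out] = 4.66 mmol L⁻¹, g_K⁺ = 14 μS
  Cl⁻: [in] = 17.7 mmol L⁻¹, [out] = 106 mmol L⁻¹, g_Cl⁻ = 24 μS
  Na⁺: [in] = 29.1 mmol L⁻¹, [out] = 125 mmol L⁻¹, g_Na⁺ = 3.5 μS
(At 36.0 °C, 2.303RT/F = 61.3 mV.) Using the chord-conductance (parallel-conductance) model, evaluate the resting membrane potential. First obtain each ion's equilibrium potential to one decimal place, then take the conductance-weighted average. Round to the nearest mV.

E_K⁺ = (61.3/1)·log₁₀(4.66/114) = -85.1 mV
E_Cl⁻ = (61.3/-1)·log₁₀(106/17.7) = -47.7 mV
E_Na⁺ = (61.3/1)·log₁₀(125/29.1) = 38.8 mV
Vm = (Σ gᵢEᵢ)/(Σ gᵢ) = (14·-85.1 + 24·-47.7 + 3.5·38.8) / (14 + 24 + 3.5)
= -2200.40 / 41.5 = -53.02 mV

-53 mV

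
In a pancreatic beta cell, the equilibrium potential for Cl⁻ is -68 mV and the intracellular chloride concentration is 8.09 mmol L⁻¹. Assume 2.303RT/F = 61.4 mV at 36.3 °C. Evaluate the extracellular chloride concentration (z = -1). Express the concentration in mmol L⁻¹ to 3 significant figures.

Nernst: E = (61.4/-1) · log₁₀([out]/[in]), so log₁₀([out]/[in]) = -68.0 × -1 / 61.4 = 1.1075.
[out]/[in] = 10^(1.1075) = 12.81.
[out] = 12.81 × 8.09 = 103.6 mmol L⁻¹.

104 mmol L⁻¹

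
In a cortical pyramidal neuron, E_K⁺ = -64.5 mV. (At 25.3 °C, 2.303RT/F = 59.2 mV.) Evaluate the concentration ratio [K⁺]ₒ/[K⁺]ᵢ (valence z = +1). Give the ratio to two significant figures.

log₁₀([out]/[in]) = E·z/(59.2) = -64.5 × 1 / 59.2 = -1.0895
[out]/[in] = 10^(-1.0895) = 0.08137

0.081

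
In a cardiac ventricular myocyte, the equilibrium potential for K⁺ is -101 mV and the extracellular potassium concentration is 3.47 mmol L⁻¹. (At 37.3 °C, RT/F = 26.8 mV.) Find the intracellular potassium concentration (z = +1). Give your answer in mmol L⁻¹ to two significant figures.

Nernst: E = (26.8/1) · ln([out]/[in]), so ln([out]/[in]) = -101.0 × 1 / 26.8 = -3.7687.
[out]/[in] = e^(-3.7687) = 0.02308.
[in] = 3.47 / 0.02308 = 150.3 mmol L⁻¹.

150 mmol L⁻¹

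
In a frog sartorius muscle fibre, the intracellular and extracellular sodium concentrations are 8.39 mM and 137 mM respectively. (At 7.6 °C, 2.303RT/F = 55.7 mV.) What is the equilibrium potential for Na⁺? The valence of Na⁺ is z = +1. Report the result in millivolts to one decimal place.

E = (55.7/z) · log₁₀([Na⁺]_out/[Na⁺]_in) with z = +1.
= (55.7/1) · log₁₀(137/8.39) = 55.70 · log₁₀(16.33)
= 55.70 · (1.2130) = 67.56 mV

67.6 mV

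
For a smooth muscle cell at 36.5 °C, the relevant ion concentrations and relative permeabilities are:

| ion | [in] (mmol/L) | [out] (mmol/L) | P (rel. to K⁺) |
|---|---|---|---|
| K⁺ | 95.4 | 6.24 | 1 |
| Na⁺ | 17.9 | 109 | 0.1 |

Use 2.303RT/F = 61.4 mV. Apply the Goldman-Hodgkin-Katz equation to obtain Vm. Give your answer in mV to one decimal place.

Vm = 61.4 · log₁₀[(Σ P·[cation]ₒ + Σ P·[anion]ᵢ) / (Σ P·[cation]ᵢ + Σ P·[anion]ₒ)]
Numerator = 1×6.24 + 0.1×109 = 17.14
Denominator = 1×95.4 + 0.1×17.9 = 97.19
Vm = 61.4 · log₁₀(0.17636) = 61.4 × (-0.7536) = -46.27 mV

-46.3 mV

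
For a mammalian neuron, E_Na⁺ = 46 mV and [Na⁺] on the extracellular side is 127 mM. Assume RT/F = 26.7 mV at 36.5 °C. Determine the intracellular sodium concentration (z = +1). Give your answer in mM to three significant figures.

Nernst: E = (26.7/1) · ln([out]/[in]), so ln([out]/[in]) = 46.0 × 1 / 26.7 = 1.7228.
[out]/[in] = e^(1.7228) = 5.6.
[in] = 127 / 5.6 = 22.68 mM.

22.7 mM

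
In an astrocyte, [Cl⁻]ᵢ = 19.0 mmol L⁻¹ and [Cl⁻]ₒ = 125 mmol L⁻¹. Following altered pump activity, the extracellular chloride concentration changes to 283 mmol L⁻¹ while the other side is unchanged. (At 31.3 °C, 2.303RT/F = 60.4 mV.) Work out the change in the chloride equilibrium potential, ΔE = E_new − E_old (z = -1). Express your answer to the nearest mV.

E_old = (60.4/-1)·log₁₀(125/19.0) = -49.42 mV
E_new = (60.4/-1)·log₁₀(283/19.0) = -70.85 mV
ΔE = -70.85 − (-49.42) = -21.43 mV

-21 mV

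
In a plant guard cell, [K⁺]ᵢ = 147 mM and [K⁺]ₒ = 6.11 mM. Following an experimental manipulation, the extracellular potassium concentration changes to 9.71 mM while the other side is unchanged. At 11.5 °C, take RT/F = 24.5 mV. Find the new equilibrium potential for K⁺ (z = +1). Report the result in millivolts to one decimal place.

-66.6 mV

After the shift: [K⁺]_out = 9.71, [K⁺]_in = 147 mM.
E_new = (24.5/1)·ln(9.71/147) = 24.50 · (-2.7173) = -66.57 mV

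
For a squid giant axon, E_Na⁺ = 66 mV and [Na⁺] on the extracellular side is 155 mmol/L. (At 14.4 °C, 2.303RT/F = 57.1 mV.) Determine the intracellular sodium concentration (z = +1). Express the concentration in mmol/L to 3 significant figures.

Nernst: E = (57.1/1) · log₁₀([out]/[in]), so log₁₀([out]/[in]) = 66.0 × 1 / 57.1 = 1.1559.
[out]/[in] = 10^(1.1559) = 14.32.
[in] = 155 / 14.32 = 10.83 mmol/L.

10.8 mmol/L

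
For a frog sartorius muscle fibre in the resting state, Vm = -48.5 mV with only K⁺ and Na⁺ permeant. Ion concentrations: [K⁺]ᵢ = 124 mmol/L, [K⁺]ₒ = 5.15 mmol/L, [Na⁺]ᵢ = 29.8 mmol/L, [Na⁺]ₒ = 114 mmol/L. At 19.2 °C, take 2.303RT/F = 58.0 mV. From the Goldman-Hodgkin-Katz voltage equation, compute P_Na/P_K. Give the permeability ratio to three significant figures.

0.118

Let α = P_Na/P_K. GHK: Vm = 58.0·log₁₀[(Kₒ + α·Naₒ)/(Kᵢ + α·Naᵢ)].
10^(Vm/58.0) = 10^(-48.5/58.0) = 0.14581
So 0.14581·(Kᵢ + α·Naᵢ) = Kₒ + α·Naₒ → α = (0.14581·124.0 − 5.15) / (114.0 − 0.14581·29.8)
α = (18.08 − 5.15) / (114.0 − 4.345) = 12.93/109.7 = 0.1179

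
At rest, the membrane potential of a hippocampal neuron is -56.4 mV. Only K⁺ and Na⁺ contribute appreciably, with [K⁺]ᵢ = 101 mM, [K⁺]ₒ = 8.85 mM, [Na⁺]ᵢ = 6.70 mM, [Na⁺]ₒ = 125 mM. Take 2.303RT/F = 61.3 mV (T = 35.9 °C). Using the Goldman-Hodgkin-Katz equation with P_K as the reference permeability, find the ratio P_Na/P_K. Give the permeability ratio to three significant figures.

0.0265

Let α = P_Na/P_K. GHK: Vm = 61.3·log₁₀[(Kₒ + α·Naₒ)/(Kᵢ + α·Naᵢ)].
10^(Vm/61.3) = 10^(-56.4/61.3) = 0.12021
So 0.12021·(Kᵢ + α·Naᵢ) = Kₒ + α·Naₒ → α = (0.12021·101.0 − 8.85) / (125.0 − 0.12021·6.7)
α = (12.14 − 8.85) / (125.0 − 0.8054) = 3.291/124.2 = 0.0265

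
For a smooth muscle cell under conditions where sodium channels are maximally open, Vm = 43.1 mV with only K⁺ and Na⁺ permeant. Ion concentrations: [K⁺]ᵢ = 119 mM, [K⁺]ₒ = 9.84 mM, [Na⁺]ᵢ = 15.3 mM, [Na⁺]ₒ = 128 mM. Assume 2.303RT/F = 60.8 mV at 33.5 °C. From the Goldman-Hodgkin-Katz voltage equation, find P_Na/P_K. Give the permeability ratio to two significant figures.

12

Let α = P_Na/P_K. GHK: Vm = 60.8·log₁₀[(Kₒ + α·Naₒ)/(Kᵢ + α·Naᵢ)].
10^(Vm/60.8) = 10^(43.1/60.8) = 5.1154
So 5.1154·(Kᵢ + α·Naᵢ) = Kₒ + α·Naₒ → α = (5.1154·119.0 − 9.84) / (128.0 − 5.1154·15.3)
α = (608.7 − 9.84) / (128.0 − 78.27) = 598.9/49.73 = 12.04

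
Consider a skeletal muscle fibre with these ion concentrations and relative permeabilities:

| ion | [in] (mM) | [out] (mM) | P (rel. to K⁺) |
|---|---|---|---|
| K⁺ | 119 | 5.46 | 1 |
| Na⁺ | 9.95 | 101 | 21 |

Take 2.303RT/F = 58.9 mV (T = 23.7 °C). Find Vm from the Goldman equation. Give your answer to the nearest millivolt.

48 mV

Vm = 58.9 · log₁₀[(Σ P·[cation]ₒ + Σ P·[anion]ᵢ) / (Σ P·[cation]ᵢ + Σ P·[anion]ₒ)]
Numerator = 1×5.46 + 21×101 = 2126
Denominator = 1×119 + 21×9.95 = 327.9
Vm = 58.9 · log₁₀(6.4841) = 58.9 × (0.8118) = 47.82 mV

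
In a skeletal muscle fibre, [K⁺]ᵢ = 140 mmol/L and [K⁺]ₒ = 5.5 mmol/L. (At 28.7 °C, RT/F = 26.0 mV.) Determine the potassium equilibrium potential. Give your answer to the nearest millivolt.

-84 mV

E = (26.0/z) · ln([K⁺]_out/[K⁺]_in) with z = +1.
= (26.0/1) · ln(5.5/140) = 26.00 · ln(0.03929)
= 26.00 · (-3.2369) = -84.16 mV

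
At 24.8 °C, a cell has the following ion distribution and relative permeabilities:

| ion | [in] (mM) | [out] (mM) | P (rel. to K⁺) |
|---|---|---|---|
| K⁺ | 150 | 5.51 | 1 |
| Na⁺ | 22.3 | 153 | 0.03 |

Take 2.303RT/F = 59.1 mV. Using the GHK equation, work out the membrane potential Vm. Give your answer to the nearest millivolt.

-69 mV

Vm = 59.1 · log₁₀[(Σ P·[cation]ₒ + Σ P·[anion]ᵢ) / (Σ P·[cation]ᵢ + Σ P·[anion]ₒ)]
Numerator = 1×5.51 + 0.03×153 = 10.1
Denominator = 1×150 + 0.03×22.3 = 150.7
Vm = 59.1 · log₁₀(0.067034) = 59.1 × (-1.1737) = -69.37 mV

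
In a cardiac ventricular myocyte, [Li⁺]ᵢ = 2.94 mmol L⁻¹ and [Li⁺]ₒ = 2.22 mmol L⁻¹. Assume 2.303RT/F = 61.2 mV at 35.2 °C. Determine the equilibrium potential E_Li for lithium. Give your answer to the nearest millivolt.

-7 mV

E = (61.2/z) · log₁₀([Li⁺]_out/[Li⁺]_in) with z = +1.
= (61.2/1) · log₁₀(2.22/2.94) = 61.20 · log₁₀(0.7551)
= 61.20 · (-0.1220) = -7.47 mV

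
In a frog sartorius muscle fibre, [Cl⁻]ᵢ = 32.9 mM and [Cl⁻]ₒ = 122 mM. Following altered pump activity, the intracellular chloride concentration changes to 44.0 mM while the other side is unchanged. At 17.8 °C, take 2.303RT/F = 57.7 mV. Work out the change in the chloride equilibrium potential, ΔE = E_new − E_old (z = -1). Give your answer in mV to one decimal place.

E_old = (57.7/-1)·log₁₀(122/32.9) = -32.84 mV
E_new = (57.7/-1)·log₁₀(122/44.0) = -25.56 mV
ΔE = -25.56 − (-32.84) = 7.29 mV

7.3 mV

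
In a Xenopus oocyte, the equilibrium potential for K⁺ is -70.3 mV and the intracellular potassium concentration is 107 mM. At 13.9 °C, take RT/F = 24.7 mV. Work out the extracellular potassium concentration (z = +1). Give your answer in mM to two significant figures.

Nernst: E = (24.7/1) · ln([out]/[in]), so ln([out]/[in]) = -70.3 × 1 / 24.7 = -2.8462.
[out]/[in] = e^(-2.8462) = 0.05807.
[out] = 0.05807 × 107 = 6.213 mM.

6.2 mM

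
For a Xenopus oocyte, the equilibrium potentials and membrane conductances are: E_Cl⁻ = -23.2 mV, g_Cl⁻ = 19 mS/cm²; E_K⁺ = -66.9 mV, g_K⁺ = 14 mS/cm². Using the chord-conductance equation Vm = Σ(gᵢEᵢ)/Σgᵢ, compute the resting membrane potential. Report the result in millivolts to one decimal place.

-41.7 mV

Σ gᵢEᵢ = 19·(-23.2) + 14·(-66.9) = -1377.40
Σ gᵢ = 19 + 14 = 33
Vm = -1377.40 / 33 = -41.74 mV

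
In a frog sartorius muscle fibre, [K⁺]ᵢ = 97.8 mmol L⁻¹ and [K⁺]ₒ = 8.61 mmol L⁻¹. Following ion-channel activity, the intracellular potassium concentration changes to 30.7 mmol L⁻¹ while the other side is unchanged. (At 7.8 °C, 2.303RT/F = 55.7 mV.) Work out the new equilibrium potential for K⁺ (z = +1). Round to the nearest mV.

-31 mV

After the shift: [K⁺]_out = 8.61, [K⁺]_in = 30.7 mmol L⁻¹.
E_new = (55.7/1)·log₁₀(8.61/30.7) = 55.70 · (-0.5521) = -30.75 mV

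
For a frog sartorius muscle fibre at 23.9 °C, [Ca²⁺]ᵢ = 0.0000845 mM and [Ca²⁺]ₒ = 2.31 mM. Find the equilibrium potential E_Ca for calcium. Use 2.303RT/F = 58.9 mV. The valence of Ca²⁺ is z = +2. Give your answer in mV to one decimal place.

E = (58.9/z) · log₁₀([Ca²⁺]_out/[Ca²⁺]_in) with z = +2.
= (58.9/2) · log₁₀(2.31/0.0000845) = 29.45 · log₁₀(2.734e+04)
= 29.45 · (4.4368) = 130.66 mV

130.7 mV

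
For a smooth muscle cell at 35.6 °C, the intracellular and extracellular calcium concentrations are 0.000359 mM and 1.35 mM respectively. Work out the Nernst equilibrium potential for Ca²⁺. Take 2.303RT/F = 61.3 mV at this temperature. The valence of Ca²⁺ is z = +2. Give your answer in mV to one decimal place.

109.6 mV

E = (61.3/z) · log₁₀([Ca²⁺]_out/[Ca²⁺]_in) with z = +2.
= (61.3/2) · log₁₀(1.35/0.000359) = 30.65 · log₁₀(3760)
= 30.65 · (3.5752) = 109.58 mV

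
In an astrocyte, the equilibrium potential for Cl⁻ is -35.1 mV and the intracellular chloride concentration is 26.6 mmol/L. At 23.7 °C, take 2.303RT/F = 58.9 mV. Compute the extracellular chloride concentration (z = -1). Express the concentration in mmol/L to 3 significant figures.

Nernst: E = (58.9/-1) · log₁₀([out]/[in]), so log₁₀([out]/[in]) = -35.1 × -1 / 58.9 = 0.5959.
[out]/[in] = 10^(0.5959) = 3.944.
[out] = 3.944 × 26.6 = 104.9 mmol/L.

105 mmol/L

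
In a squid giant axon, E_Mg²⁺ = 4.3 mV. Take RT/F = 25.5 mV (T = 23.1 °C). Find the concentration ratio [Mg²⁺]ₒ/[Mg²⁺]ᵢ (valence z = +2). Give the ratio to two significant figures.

1.4

ln([out]/[in]) = E·z/(25.5) = 4.3 × 2 / 25.5 = 0.3373
[out]/[in] = e^(0.3373) = 1.401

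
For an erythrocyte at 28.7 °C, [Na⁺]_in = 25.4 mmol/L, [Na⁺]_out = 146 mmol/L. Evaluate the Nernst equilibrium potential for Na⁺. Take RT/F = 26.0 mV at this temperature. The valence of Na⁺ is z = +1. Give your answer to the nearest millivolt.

45 mV

E = (26.0/z) · ln([Na⁺]_out/[Na⁺]_in) with z = +1.
= (26.0/1) · ln(146/25.4) = 26.00 · ln(5.748)
= 26.00 · (1.7489) = 45.47 mV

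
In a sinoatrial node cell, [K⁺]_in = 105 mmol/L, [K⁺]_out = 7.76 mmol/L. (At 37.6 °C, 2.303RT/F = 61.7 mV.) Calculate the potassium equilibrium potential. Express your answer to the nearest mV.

-70 mV

E = (61.7/z) · log₁₀([K⁺]_out/[K⁺]_in) with z = +1.
= (61.7/1) · log₁₀(7.76/105) = 61.70 · log₁₀(0.0739)
= 61.70 · (-1.1313) = -69.80 mV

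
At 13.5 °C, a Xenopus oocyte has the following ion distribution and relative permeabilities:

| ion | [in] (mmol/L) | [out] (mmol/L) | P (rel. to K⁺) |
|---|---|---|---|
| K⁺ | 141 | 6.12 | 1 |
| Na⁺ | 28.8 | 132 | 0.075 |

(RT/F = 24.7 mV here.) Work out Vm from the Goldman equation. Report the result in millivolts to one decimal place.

-54.1 mV

Vm = 24.7 · ln[(Σ P·[cation]ₒ + Σ P·[anion]ᵢ) / (Σ P·[cation]ᵢ + Σ P·[anion]ₒ)]
Numerator = 1×6.12 + 0.075×132 = 16.02
Denominator = 1×141 + 0.075×28.8 = 143.2
Vm = 24.7 · ln(0.1119) = 24.7 × (-2.1901) = -54.10 mV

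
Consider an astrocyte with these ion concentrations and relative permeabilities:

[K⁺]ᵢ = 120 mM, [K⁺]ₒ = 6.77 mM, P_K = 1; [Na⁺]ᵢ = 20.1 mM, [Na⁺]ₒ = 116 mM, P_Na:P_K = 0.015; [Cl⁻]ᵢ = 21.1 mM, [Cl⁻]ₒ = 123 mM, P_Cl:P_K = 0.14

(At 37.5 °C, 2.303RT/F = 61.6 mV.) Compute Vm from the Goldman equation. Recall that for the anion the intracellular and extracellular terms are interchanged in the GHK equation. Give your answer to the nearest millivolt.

Vm = 61.6 · log₁₀[(Σ P·[cation]ₒ + Σ P·[anion]ᵢ) / (Σ P·[cation]ᵢ + Σ P·[anion]ₒ)]
Numerator = 1×6.77 + 0.015×116 + 0.14×21.1 = 11.46
Denominator = 1×120 + 0.015×20.1 + 0.14×123 = 137.5
Vm = 61.6 · log₁₀(0.083362) = 61.6 × (-1.0790) = -66.47 mV

-66 mV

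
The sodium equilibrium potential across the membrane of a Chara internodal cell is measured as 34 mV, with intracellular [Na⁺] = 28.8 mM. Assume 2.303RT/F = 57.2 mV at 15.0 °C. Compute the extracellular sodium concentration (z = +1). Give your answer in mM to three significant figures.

Nernst: E = (57.2/1) · log₁₀([out]/[in]), so log₁₀([out]/[in]) = 34.0 × 1 / 57.2 = 0.5944.
[out]/[in] = 10^(0.5944) = 3.93.
[out] = 3.93 × 28.8 = 113.2 mM.

113 mM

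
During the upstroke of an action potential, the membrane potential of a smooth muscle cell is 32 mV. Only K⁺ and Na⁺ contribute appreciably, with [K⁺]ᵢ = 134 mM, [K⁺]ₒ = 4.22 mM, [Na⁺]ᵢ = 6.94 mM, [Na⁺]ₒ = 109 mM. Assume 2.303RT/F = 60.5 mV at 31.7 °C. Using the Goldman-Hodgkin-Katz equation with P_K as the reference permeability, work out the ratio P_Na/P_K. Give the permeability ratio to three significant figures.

5.25

Let α = P_Na/P_K. GHK: Vm = 60.5·log₁₀[(Kₒ + α·Naₒ)/(Kᵢ + α·Naᵢ)].
10^(Vm/60.5) = 10^(32.0/60.5) = 3.3801
So 3.3801·(Kᵢ + α·Naᵢ) = Kₒ + α·Naₒ → α = (3.3801·134.0 − 4.22) / (109.0 − 3.3801·6.94)
α = (452.9 − 4.22) / (109.0 − 23.46) = 448.7/85.54 = 5.245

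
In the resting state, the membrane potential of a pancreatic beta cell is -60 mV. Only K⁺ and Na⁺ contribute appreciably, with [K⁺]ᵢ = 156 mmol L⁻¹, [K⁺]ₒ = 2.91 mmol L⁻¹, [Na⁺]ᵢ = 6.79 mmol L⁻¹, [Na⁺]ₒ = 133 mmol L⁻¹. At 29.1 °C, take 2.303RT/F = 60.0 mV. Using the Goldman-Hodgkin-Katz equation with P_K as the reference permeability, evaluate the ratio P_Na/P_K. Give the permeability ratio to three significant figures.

Let α = P_Na/P_K. GHK: Vm = 60.0·log₁₀[(Kₒ + α·Naₒ)/(Kᵢ + α·Naᵢ)].
10^(Vm/60.0) = 10^(-60.0/60.0) = 0.1
So 0.1·(Kᵢ + α·Naᵢ) = Kₒ + α·Naₒ → α = (0.1·156.0 − 2.91) / (133.0 − 0.1·6.79)
α = (15.6 − 2.91) / (133.0 − 0.679) = 12.69/132.3 = 0.0959

0.0959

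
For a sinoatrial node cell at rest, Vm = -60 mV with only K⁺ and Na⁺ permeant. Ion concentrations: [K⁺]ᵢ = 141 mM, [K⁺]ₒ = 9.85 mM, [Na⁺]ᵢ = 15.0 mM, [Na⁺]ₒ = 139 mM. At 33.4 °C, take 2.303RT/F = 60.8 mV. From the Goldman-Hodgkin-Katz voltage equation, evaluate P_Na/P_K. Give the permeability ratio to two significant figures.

Let α = P_Na/P_K. GHK: Vm = 60.8·log₁₀[(Kₒ + α·Naₒ)/(Kᵢ + α·Naᵢ)].
10^(Vm/60.8) = 10^(-60.0/60.8) = 0.10308
So 0.10308·(Kᵢ + α·Naᵢ) = Kₒ + α·Naₒ → α = (0.10308·141.0 − 9.85) / (139.0 − 0.10308·15.0)
α = (14.53 − 9.85) / (139.0 − 1.546) = 4.684/137.5 = 0.03407

0.034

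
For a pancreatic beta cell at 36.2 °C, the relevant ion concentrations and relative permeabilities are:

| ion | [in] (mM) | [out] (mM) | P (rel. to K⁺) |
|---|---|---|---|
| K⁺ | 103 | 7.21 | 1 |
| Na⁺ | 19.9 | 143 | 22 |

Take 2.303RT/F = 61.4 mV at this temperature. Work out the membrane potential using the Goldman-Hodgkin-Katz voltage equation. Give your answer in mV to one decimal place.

Vm = 61.4 · log₁₀[(Σ P·[cation]ₒ + Σ P·[anion]ᵢ) / (Σ P·[cation]ᵢ + Σ P·[anion]ₒ)]
Numerator = 1×7.21 + 22×143 = 3153
Denominator = 1×103 + 22×19.9 = 540.8
Vm = 61.4 · log₁₀(5.8306) = 61.4 × (0.7657) = 47.01 mV

47.0 mV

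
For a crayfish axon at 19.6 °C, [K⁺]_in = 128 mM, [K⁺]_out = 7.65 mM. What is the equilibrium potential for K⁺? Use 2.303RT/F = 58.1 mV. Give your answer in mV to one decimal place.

-71.1 mV

E = (58.1/z) · log₁₀([K⁺]_out/[K⁺]_in) with z = +1.
= (58.1/1) · log₁₀(7.65/128) = 58.10 · log₁₀(0.05977)
= 58.10 · (-1.2235) = -71.09 mV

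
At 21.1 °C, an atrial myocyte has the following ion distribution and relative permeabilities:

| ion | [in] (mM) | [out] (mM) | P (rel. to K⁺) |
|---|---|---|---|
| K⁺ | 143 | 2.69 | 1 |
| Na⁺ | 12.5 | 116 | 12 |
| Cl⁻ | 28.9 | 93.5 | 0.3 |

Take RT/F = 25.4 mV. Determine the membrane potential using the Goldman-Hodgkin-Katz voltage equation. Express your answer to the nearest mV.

Vm = 25.4 · ln[(Σ P·[cation]ₒ + Σ P·[anion]ᵢ) / (Σ P·[cation]ᵢ + Σ P·[anion]ₒ)]
Numerator = 1×2.69 + 12×116 + 0.3×28.9 = 1403
Denominator = 1×143 + 12×12.5 + 0.3×93.5 = 321.1
Vm = 25.4 · ln(4.3712) = 25.4 × (1.4750) = 37.47 mV

37 mV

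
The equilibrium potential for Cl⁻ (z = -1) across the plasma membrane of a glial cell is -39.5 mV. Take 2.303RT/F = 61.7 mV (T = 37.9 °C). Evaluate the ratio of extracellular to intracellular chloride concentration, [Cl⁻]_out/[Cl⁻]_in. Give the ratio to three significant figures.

log₁₀([out]/[in]) = E·z/(61.7) = -39.5 × -1 / 61.7 = 0.6402
[out]/[in] = 10^(0.6402) = 4.367

4.37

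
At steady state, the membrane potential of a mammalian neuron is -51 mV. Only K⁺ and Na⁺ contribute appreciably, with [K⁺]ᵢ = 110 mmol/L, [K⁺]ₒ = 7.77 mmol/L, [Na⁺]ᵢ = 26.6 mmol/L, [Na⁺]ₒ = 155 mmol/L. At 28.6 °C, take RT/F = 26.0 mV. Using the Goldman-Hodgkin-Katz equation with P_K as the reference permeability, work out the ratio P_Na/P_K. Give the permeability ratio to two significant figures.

0.051

Let α = P_Na/P_K. GHK: Vm = 26.0·ln[(Kₒ + α·Naₒ)/(Kᵢ + α·Naᵢ)].
e^(Vm/26.0) = e^(-51.0/26.0) = 0.14064
So 0.14064·(Kᵢ + α·Naᵢ) = Kₒ + α·Naₒ → α = (0.14064·110.0 − 7.77) / (155.0 − 0.14064·26.6)
α = (15.47 − 7.77) / (155.0 − 3.741) = 7.701/151.3 = 0.05091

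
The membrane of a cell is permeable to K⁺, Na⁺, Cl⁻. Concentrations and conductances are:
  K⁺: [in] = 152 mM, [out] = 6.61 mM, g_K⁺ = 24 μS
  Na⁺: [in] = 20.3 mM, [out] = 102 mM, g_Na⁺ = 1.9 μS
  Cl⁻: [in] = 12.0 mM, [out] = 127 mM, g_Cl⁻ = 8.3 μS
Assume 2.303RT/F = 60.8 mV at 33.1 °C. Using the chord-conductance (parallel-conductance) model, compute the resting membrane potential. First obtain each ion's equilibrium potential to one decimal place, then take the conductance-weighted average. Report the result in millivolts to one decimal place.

E_K⁺ = (60.8/1)·log₁₀(6.61/152) = -82.8 mV
E_Na⁺ = (60.8/1)·log₁₀(102/20.3) = 42.6 mV
E_Cl⁻ = (60.8/-1)·log₁₀(127/12.0) = -62.3 mV
Vm = (Σ gᵢEᵢ)/(Σ gᵢ) = (24·-82.8 + 1.9·42.6 + 8.3·-62.3) / (24 + 1.9 + 8.3)
= -2423.35 / 34.2 = -70.86 mV

-70.9 mV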